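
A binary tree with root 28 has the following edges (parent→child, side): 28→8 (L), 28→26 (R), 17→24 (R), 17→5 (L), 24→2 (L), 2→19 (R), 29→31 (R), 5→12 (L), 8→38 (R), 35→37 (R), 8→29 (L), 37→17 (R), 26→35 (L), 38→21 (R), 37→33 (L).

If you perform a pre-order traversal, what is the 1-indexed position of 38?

5

Pre-order visits the node, then its left subtree, then its right subtree.
Visit 28.
At 28: go left to 8.
  Visit 8.
  At 8: go left to 29.
    Visit 29.
    At 29: no left child.
    At 29: go right to 31.
      31 is a leaf — visit 31.
  At 8: go right to 38.
    Visit 38.
    At 38: no left child.
    At 38: go right to 21.
      21 is a leaf — visit 21.
At 28: go right to 26.
  Visit 26.
  At 26: go left to 35.
    Visit 35.
    At 35: no left child.
    At 35: go right to 37.
      Visit 37.
      At 37: go left to 33.
        33 is a leaf — visit 33.
      At 37: go right to 17.
        Visit 17.
        At 17: go left to 5.
          Visit 5.
          At 5: go left to 12.
            12 is a leaf — visit 12.
          At 5: no right child.
        At 17: go right to 24.
          Visit 24.
          At 24: go left to 2.
            Visit 2.
            At 2: no left child.
            At 2: go right to 19.
              19 is a leaf — visit 19.
          At 24: no right child.
  At 26: no right child.
Full pre-order sequence: 28, 8, 29, 31, 38, 21, 26, 35, 37, 33, 17, 5, 12, 24, 2, 19.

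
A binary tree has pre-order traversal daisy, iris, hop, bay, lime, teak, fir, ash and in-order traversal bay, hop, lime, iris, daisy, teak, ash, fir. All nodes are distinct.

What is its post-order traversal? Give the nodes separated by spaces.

bay lime hop iris ash fir teak daisy

The first element of pre-order is the root; it splits in-order into left and right subtrees.
Root daisy: left subtree has 4 nodes {bay, hop, lime, iris}, right has 3 {teak, ash, fir}.
  Root iris: left subtree has 3 nodes {bay, hop, lime}, right has 0 { }.
    Root hop: left subtree has 1 node {bay}, right has 1 {lime}.
  Root teak: left subtree has 0 nodes { }, right has 2 {ash, fir}.
    Root fir: left subtree has 1 node {ash}, right has 0 { }.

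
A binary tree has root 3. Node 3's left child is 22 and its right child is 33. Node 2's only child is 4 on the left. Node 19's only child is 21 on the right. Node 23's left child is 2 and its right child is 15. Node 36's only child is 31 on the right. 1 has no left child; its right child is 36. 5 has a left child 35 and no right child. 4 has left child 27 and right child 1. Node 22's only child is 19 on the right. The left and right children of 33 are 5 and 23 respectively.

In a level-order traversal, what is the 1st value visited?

3

Level-order visits nodes level by level from the root, left to right within each level.
Level 0: 3
Level 1: 22, 33
Level 2: 19, 5, 23
Level 3: 21, 35, 2, 15
Level 4: 4
Level 5: 27, 1
Level 6: 36
Level 7: 31
Full level-order sequence: 3, 22, 33, 19, 5, 23, 21, 35, 2, 15, 4, 27, 1, 36, 31.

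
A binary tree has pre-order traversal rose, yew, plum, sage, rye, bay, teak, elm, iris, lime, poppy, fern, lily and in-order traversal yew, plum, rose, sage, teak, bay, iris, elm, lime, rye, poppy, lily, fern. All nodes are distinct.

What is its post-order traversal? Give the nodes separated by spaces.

plum yew teak iris lime elm bay lily fern poppy rye sage rose

The first element of pre-order is the root; it splits in-order into left and right subtrees.
Root rose: left subtree has 2 nodes {yew, plum}, right has 10 {sage, teak, bay, iris, elm, lime, rye, poppy, lily, fern}.
  Root yew: left subtree has 0 nodes { }, right has 1 {plum}.
  Root sage: left subtree has 0 nodes { }, right has 9 {teak, bay, iris, elm, lime, rye, poppy, lily, fern}.
    Root rye: left subtree has 5 nodes {teak, bay, iris, elm, lime}, right has 3 {poppy, lily, fern}.
      Root bay: left subtree has 1 node {teak}, right has 3 {iris, elm, lime}.
        Root elm: left subtree has 1 node {iris}, right has 1 {lime}.
      Root poppy: left subtree has 0 nodes { }, right has 2 {lily, fern}.
        Root fern: left subtree has 1 node {lily}, right has 0 { }.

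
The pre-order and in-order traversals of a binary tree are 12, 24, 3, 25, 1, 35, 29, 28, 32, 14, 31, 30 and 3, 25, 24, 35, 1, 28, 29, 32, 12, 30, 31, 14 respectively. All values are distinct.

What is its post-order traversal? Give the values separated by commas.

25, 3, 35, 28, 32, 29, 1, 24, 30, 31, 14, 12

The first element of pre-order is the root; it splits in-order into left and right subtrees.
Root 12: left subtree has 8 nodes {3, 25, 24, 35, 1, 28, 29, 32}, right has 3 {30, 31, 14}.
  Root 24: left subtree has 2 nodes {3, 25}, right has 5 {35, 1, 28, 29, 32}.
    Root 3: left subtree has 0 nodes { }, right has 1 {25}.
    Root 1: left subtree has 1 node {35}, right has 3 {28, 29, 32}.
      Root 29: left subtree has 1 node {28}, right has 1 {32}.
  Root 14: left subtree has 2 nodes {30, 31}, right has 0 { }.
    Root 31: left subtree has 1 node {30}, right has 0 { }.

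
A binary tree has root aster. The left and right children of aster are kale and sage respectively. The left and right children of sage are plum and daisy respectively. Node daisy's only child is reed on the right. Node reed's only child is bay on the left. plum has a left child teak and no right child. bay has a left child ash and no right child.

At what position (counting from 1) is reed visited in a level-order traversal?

7

Level-order visits nodes level by level from the root, left to right within each level.
Level 0: aster
Level 1: kale, sage
Level 2: plum, daisy
Level 3: teak, reed
Level 4: bay
Level 5: ash
Full level-order sequence: aster, kale, sage, plum, daisy, teak, reed, bay, ash.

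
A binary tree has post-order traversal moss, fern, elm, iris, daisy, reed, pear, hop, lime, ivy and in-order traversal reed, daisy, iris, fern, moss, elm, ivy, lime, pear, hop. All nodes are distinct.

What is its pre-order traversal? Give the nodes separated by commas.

The last element of post-order is the root; it splits in-order into left and right subtrees.
Root ivy: left subtree has 6 nodes {reed, daisy, iris, fern, moss, elm}, right has 3 {lime, pear, hop}.
  Root reed: left subtree has 0 nodes { }, right has 5 {daisy, iris, fern, moss, elm}.
    Root daisy: left subtree has 0 nodes { }, right has 4 {iris, fern, moss, elm}.
      Root iris: left subtree has 0 nodes { }, right has 3 {fern, moss, elm}.
        Root elm: left subtree has 2 nodes {fern, moss}, right has 0 { }.
          Root fern: left subtree has 0 nodes { }, right has 1 {moss}.
  Root lime: left subtree has 0 nodes { }, right has 2 {pear, hop}.
    Root hop: left subtree has 1 node {pear}, right has 0 { }.

ivy, reed, daisy, iris, elm, fern, moss, lime, hop, pear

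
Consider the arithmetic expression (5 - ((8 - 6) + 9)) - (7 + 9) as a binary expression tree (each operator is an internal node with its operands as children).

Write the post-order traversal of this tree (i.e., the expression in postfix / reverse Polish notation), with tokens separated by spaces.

5 8 6 - 9 + - 7 9 + -

Post-order on an expression tree gives postfix notation: for each operator, emit left operand, right operand, then the operator.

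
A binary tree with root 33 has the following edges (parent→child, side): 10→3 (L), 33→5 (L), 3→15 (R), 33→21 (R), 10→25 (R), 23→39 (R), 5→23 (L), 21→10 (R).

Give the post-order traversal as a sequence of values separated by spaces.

Post-order visits the left subtree, then the right subtree, then the node.
At 33: go left to 5.
  At 5: go left to 23.
    At 23: no left child.
    At 23: go right to 39.
      39 is a leaf — visit 39.
    Visit 23.
  At 5: no right child.
  Visit 5.
At 33: go right to 21.
  At 21: no left child.
  At 21: go right to 10.
    At 10: go left to 3.
      At 3: no left child.
      At 3: go right to 15.
        15 is a leaf — visit 15.
      Visit 3.
    At 10: go right to 25.
      25 is a leaf — visit 25.
    Visit 10.
  Visit 21.
Visit 33.

39 23 5 15 3 25 10 21 33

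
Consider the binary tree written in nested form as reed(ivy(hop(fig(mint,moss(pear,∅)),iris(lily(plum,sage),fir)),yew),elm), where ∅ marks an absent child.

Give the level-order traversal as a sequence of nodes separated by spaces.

Level-order visits nodes level by level from the root, left to right within each level.
Level 0: reed
Level 1: ivy, elm
Level 2: hop, yew
Level 3: fig, iris
Level 4: mint, moss, lily, fir
Level 5: pear, plum, sage

reed ivy elm hop yew fig iris mint moss lily fir pear plum sage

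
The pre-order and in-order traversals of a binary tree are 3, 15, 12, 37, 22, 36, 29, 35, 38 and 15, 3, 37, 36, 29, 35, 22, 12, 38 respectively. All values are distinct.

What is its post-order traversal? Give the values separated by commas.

The first element of pre-order is the root; it splits in-order into left and right subtrees.
Root 3: left subtree has 1 node {15}, right has 7 {37, 36, 29, 35, 22, 12, 38}.
  Root 12: left subtree has 5 nodes {37, 36, 29, 35, 22}, right has 1 {38}.
    Root 37: left subtree has 0 nodes { }, right has 4 {36, 29, 35, 22}.
      Root 22: left subtree has 3 nodes {36, 29, 35}, right has 0 { }.
        Root 36: left subtree has 0 nodes { }, right has 2 {29, 35}.
          Root 29: left subtree has 0 nodes { }, right has 1 {35}.

15, 35, 29, 36, 22, 37, 38, 12, 3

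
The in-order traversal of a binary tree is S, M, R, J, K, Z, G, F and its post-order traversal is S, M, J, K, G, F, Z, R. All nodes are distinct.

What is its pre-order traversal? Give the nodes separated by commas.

R, M, S, Z, K, J, F, G

The last element of post-order is the root; it splits in-order into left and right subtrees.
Root R: left subtree has 2 nodes {S, M}, right has 5 {J, K, Z, G, F}.
  Root M: left subtree has 1 node {S}, right has 0 { }.
  Root Z: left subtree has 2 nodes {J, K}, right has 2 {G, F}.
    Root K: left subtree has 1 node {J}, right has 0 { }.
    Root F: left subtree has 1 node {G}, right has 0 { }.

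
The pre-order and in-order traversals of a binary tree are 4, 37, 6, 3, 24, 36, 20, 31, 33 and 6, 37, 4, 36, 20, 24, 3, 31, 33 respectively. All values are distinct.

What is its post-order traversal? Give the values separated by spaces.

6 37 20 36 24 33 31 3 4

The first element of pre-order is the root; it splits in-order into left and right subtrees.
Root 4: left subtree has 2 nodes {6, 37}, right has 6 {36, 20, 24, 3, 31, 33}.
  Root 37: left subtree has 1 node {6}, right has 0 { }.
  Root 3: left subtree has 3 nodes {36, 20, 24}, right has 2 {31, 33}.
    Root 24: left subtree has 2 nodes {36, 20}, right has 0 { }.
      Root 36: left subtree has 0 nodes { }, right has 1 {20}.
    Root 31: left subtree has 0 nodes { }, right has 1 {33}.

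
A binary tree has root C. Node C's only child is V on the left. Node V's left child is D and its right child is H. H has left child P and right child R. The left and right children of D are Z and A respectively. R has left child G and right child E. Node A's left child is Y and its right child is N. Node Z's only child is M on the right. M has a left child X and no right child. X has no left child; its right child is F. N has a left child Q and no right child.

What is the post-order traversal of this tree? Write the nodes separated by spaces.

Post-order visits the left subtree, then the right subtree, then the node.
At C: go left to V.
  At V: go left to D.
    At D: go left to Z.
      At Z: no left child.
      At Z: go right to M.
        At M: go left to X.
          At X: no left child.
          At X: go right to F.
            F is a leaf — visit F.
          Visit X.
        At M: no right child.
        Visit M.
      Visit Z.
    At D: go right to A.
      At A: go left to Y.
        Y is a leaf — visit Y.
      At A: go right to N.
        At N: go left to Q.
          Q is a leaf — visit Q.
        At N: no right child.
        Visit N.
      Visit A.
    Visit D.
  At V: go right to H.
    At H: go left to P.
      P is a leaf — visit P.
    At H: go right to R.
      At R: go left to G.
        G is a leaf — visit G.
      At R: go right to E.
        E is a leaf — visit E.
      Visit R.
    Visit H.
  Visit V.
At C: no right child.
Visit C.

F X M Z Y Q N A D P G E R H V C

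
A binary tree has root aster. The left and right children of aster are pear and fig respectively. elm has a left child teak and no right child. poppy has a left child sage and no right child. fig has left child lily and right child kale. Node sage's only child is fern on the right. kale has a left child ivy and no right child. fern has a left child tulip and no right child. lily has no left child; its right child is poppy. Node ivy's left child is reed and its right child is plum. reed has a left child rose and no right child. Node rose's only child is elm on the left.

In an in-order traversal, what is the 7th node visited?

poppy

In-order visits the left subtree, then the node, then the right subtree.
At aster: go left to pear.
  pear is a leaf — visit pear.
Visit aster.
At aster: go right to fig.
  At fig: go left to lily.
    At lily: no left child.
    Visit lily.
    At lily: go right to poppy.
      At poppy: go left to sage.
        At sage: no left child.
        Visit sage.
        At sage: go right to fern.
          At fern: go left to tulip.
            tulip is a leaf — visit tulip.
          Visit fern.
          At fern: no right child.
      Visit poppy.
      At poppy: no right child.
  Visit fig.
  At fig: go right to kale.
    At kale: go left to ivy.
      At ivy: go left to reed.
        At reed: go left to rose.
          At rose: go left to elm.
            At elm: go left to teak.
              teak is a leaf — visit teak.
            Visit elm.
            At elm: no right child.
          Visit rose.
          At rose: no right child.
        Visit reed.
        At reed: no right child.
      Visit ivy.
      At ivy: go right to plum.
        plum is a leaf — visit plum.
    Visit kale.
    At kale: no right child.
Full in-order sequence: pear, aster, lily, sage, tulip, fern, poppy, fig, teak, elm, rose, reed, ivy, plum, kale.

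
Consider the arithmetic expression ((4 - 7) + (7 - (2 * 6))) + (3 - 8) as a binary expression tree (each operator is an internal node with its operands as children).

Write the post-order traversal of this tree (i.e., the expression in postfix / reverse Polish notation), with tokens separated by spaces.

Post-order on an expression tree gives postfix notation: for each operator, emit left operand, right operand, then the operator.

4 7 - 7 2 6 * - + 3 8 - +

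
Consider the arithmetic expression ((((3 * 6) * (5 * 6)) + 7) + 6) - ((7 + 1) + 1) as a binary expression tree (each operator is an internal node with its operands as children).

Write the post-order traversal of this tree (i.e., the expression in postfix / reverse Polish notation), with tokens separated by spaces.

3 6 * 5 6 * * 7 + 6 + 7 1 + 1 + -

Post-order on an expression tree gives postfix notation: for each operator, emit left operand, right operand, then the operator.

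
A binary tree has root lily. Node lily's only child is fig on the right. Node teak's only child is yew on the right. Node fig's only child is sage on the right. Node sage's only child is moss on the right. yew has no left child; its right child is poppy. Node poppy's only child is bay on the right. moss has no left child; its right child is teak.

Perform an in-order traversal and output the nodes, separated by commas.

In-order visits the left subtree, then the node, then the right subtree.
At lily: no left child.
Visit lily.
At lily: go right to fig.
  At fig: no left child.
  Visit fig.
  At fig: go right to sage.
    At sage: no left child.
    Visit sage.
    At sage: go right to moss.
      At moss: no left child.
      Visit moss.
      At moss: go right to teak.
        At teak: no left child.
        Visit teak.
        At teak: go right to yew.
          At yew: no left child.
          Visit yew.
          At yew: go right to poppy.
            At poppy: no left child.
            Visit poppy.
            At poppy: go right to bay.
              bay is a leaf — visit bay.

lily, fig, sage, moss, teak, yew, poppy, bay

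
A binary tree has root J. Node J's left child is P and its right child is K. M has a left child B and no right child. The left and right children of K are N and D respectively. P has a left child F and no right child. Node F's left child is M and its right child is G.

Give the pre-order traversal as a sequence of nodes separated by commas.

J, P, F, M, B, G, K, N, D

Pre-order visits the node, then its left subtree, then its right subtree.
Visit J.
At J: go left to P.
  Visit P.
  At P: go left to F.
    Visit F.
    At F: go left to M.
      Visit M.
      At M: go left to B.
        B is a leaf — visit B.
      At M: no right child.
    At F: go right to G.
      G is a leaf — visit G.
  At P: no right child.
At J: go right to K.
  Visit K.
  At K: go left to N.
    N is a leaf — visit N.
  At K: go right to D.
    D is a leaf — visit D.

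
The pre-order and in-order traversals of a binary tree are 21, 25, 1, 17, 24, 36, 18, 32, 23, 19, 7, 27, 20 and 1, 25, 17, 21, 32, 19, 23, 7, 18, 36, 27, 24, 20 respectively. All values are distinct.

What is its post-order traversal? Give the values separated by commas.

The first element of pre-order is the root; it splits in-order into left and right subtrees.
Root 21: left subtree has 3 nodes {1, 25, 17}, right has 9 {32, 19, 23, 7, 18, 36, 27, 24, 20}.
  Root 25: left subtree has 1 node {1}, right has 1 {17}.
  Root 24: left subtree has 7 nodes {32, 19, 23, 7, 18, 36, 27}, right has 1 {20}.
    Root 36: left subtree has 5 nodes {32, 19, 23, 7, 18}, right has 1 {27}.
      Root 18: left subtree has 4 nodes {32, 19, 23, 7}, right has 0 { }.
        Root 32: left subtree has 0 nodes { }, right has 3 {19, 23, 7}.
          Root 23: left subtree has 1 node {19}, right has 1 {7}.

1, 17, 25, 19, 7, 23, 32, 18, 27, 36, 20, 24, 21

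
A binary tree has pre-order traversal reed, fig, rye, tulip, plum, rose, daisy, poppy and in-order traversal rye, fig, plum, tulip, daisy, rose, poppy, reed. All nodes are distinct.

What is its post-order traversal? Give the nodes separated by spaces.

The first element of pre-order is the root; it splits in-order into left and right subtrees.
Root reed: left subtree has 7 nodes {rye, fig, plum, tulip, daisy, rose, poppy}, right has 0 { }.
  Root fig: left subtree has 1 node {rye}, right has 5 {plum, tulip, daisy, rose, poppy}.
    Root tulip: left subtree has 1 node {plum}, right has 3 {daisy, rose, poppy}.
      Root rose: left subtree has 1 node {daisy}, right has 1 {poppy}.

rye plum daisy poppy rose tulip fig reed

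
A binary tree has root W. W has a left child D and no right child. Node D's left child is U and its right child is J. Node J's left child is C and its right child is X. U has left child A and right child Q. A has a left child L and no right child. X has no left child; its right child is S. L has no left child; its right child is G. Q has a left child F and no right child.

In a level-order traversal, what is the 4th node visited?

Level-order visits nodes level by level from the root, left to right within each level.
Level 0: W
Level 1: D
Level 2: U, J
Level 3: A, Q, C, X
Level 4: L, F, S
Level 5: G
Full level-order sequence: W, D, U, J, A, Q, C, X, L, F, S, G.

J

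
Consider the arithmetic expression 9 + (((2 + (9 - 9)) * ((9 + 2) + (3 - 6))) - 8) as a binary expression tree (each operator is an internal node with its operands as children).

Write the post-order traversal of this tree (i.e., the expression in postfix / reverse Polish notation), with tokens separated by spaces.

Post-order on an expression tree gives postfix notation: for each operator, emit left operand, right operand, then the operator.

9 2 9 9 - + 9 2 + 3 6 - + * 8 - +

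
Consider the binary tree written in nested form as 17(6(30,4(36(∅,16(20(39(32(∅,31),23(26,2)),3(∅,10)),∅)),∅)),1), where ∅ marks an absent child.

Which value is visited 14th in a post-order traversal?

Post-order visits the left subtree, then the right subtree, then the node.
At 17: go left to 6.
  At 6: go left to 30.
    30 is a leaf — visit 30.
  At 6: go right to 4.
    At 4: go left to 36.
      At 36: no left child.
      At 36: go right to 16.
        At 16: go left to 20.
          At 20: go left to 39.
            At 39: go left to 32.
              At 32: no left child.
              At 32: go right to 31.
                31 is a leaf — visit 31.
              Visit 32.
            At 39: go right to 23.
              At 23: go left to 26.
                26 is a leaf — visit 26.
              At 23: go right to 2.
                2 is a leaf — visit 2.
              Visit 23.
            Visit 39.
          At 20: go right to 3.
            At 3: no left child.
            At 3: go right to 10.
              10 is a leaf — visit 10.
            Visit 3.
          Visit 20.
        At 16: no right child.
        Visit 16.
      Visit 36.
    At 4: no right child.
    Visit 4.
  Visit 6.
At 17: go right to 1.
  1 is a leaf — visit 1.
Visit 17.
Full post-order sequence: 30, 31, 32, 26, 2, 23, 39, 10, 3, 20, 16, 36, 4, 6, 1, 17.

6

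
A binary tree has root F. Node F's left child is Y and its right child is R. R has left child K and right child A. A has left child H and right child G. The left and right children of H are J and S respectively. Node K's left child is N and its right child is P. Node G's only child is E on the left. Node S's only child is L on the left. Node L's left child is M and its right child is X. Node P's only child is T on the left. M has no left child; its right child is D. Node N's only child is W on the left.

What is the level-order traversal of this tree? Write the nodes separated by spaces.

Level-order visits nodes level by level from the root, left to right within each level.
Level 0: F
Level 1: Y, R
Level 2: K, A
Level 3: N, P, H, G
Level 4: W, T, J, S, E
Level 5: L
Level 6: M, X
Level 7: D

F Y R K A N P H G W T J S E L M X D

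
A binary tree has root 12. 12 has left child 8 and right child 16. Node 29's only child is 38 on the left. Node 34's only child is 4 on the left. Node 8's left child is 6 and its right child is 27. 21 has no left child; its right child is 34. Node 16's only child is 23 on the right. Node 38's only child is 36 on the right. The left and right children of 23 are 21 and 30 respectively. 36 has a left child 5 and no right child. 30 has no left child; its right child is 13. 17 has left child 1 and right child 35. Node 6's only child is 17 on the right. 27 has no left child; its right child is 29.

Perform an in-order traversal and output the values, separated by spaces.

6 1 17 35 8 27 38 5 36 29 12 16 21 4 34 23 30 13

In-order visits the left subtree, then the node, then the right subtree.
At 12: go left to 8.
  At 8: go left to 6.
    At 6: no left child.
    Visit 6.
    At 6: go right to 17.
      At 17: go left to 1.
        1 is a leaf — visit 1.
      Visit 17.
      At 17: go right to 35.
        35 is a leaf — visit 35.
  Visit 8.
  At 8: go right to 27.
    At 27: no left child.
    Visit 27.
    At 27: go right to 29.
      At 29: go left to 38.
        At 38: no left child.
        Visit 38.
        At 38: go right to 36.
          At 36: go left to 5.
            5 is a leaf — visit 5.
          Visit 36.
          At 36: no right child.
      Visit 29.
      At 29: no right child.
Visit 12.
At 12: go right to 16.
  At 16: no left child.
  Visit 16.
  At 16: go right to 23.
    At 23: go left to 21.
      At 21: no left child.
      Visit 21.
      At 21: go right to 34.
        At 34: go left to 4.
          4 is a leaf — visit 4.
        Visit 34.
        At 34: no right child.
    Visit 23.
    At 23: go right to 30.
      At 30: no left child.
      Visit 30.
      At 30: go right to 13.
        13 is a leaf — visit 13.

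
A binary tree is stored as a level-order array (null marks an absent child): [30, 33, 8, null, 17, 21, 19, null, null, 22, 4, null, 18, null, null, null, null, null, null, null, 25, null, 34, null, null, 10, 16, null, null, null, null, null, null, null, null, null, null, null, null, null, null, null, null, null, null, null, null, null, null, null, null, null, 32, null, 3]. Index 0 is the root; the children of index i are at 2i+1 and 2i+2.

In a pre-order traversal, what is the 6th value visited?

4

Pre-order visits the node, then its left subtree, then its right subtree.
Visit 30.
At 30: go left to 33.
  Visit 33.
  At 33: no left child.
  At 33: go right to 17.
    Visit 17.
    At 17: go left to 22.
      Visit 22.
      At 22: no left child.
      At 22: go right to 25.
        25 is a leaf — visit 25.
    At 17: go right to 4.
      Visit 4.
      At 4: no left child.
      At 4: go right to 34.
        34 is a leaf — visit 34.
At 30: go right to 8.
  Visit 8.
  At 8: go left to 21.
    Visit 21.
    At 21: no left child.
    At 21: go right to 18.
      Visit 18.
      At 18: go left to 10.
        Visit 10.
        At 10: no left child.
        At 10: go right to 32.
          32 is a leaf — visit 32.
      At 18: go right to 16.
        Visit 16.
        At 16: no left child.
        At 16: go right to 3.
          3 is a leaf — visit 3.
  At 8: go right to 19.
    19 is a leaf — visit 19.
Full pre-order sequence: 30, 33, 17, 22, 25, 4, 34, 8, 21, 18, 10, 32, 16, 3, 19.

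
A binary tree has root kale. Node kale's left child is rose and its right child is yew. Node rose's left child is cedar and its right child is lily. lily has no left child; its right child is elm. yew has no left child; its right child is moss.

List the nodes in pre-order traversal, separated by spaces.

kale rose cedar lily elm yew moss

Pre-order visits the node, then its left subtree, then its right subtree.
Visit kale.
At kale: go left to rose.
  Visit rose.
  At rose: go left to cedar.
    cedar is a leaf — visit cedar.
  At rose: go right to lily.
    Visit lily.
    At lily: no left child.
    At lily: go right to elm.
      elm is a leaf — visit elm.
At kale: go right to yew.
  Visit yew.
  At yew: no left child.
  At yew: go right to moss.
    moss is a leaf — visit moss.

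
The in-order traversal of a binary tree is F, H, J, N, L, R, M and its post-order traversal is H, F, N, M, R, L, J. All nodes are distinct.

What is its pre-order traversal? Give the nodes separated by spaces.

J F H L N R M

The last element of post-order is the root; it splits in-order into left and right subtrees.
Root J: left subtree has 2 nodes {F, H}, right has 4 {N, L, R, M}.
  Root F: left subtree has 0 nodes { }, right has 1 {H}.
  Root L: left subtree has 1 node {N}, right has 2 {R, M}.
    Root R: left subtree has 0 nodes { }, right has 1 {M}.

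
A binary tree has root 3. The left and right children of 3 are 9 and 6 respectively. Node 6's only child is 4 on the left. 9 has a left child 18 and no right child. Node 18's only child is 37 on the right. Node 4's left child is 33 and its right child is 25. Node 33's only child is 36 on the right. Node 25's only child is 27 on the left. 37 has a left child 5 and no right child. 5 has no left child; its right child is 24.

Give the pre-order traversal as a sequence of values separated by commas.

3, 9, 18, 37, 5, 24, 6, 4, 33, 36, 25, 27

Pre-order visits the node, then its left subtree, then its right subtree.
Visit 3.
At 3: go left to 9.
  Visit 9.
  At 9: go left to 18.
    Visit 18.
    At 18: no left child.
    At 18: go right to 37.
      Visit 37.
      At 37: go left to 5.
        Visit 5.
        At 5: no left child.
        At 5: go right to 24.
          24 is a leaf — visit 24.
      At 37: no right child.
  At 9: no right child.
At 3: go right to 6.
  Visit 6.
  At 6: go left to 4.
    Visit 4.
    At 4: go left to 33.
      Visit 33.
      At 33: no left child.
      At 33: go right to 36.
        36 is a leaf — visit 36.
    At 4: go right to 25.
      Visit 25.
      At 25: go left to 27.
        27 is a leaf — visit 27.
      At 25: no right child.
  At 6: no right child.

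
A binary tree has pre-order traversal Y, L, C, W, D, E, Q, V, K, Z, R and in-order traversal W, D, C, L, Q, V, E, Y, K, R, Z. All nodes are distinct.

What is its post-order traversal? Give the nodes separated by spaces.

D W C V Q E L R Z K Y

The first element of pre-order is the root; it splits in-order into left and right subtrees.
Root Y: left subtree has 7 nodes {W, D, C, L, Q, V, E}, right has 3 {K, R, Z}.
  Root L: left subtree has 3 nodes {W, D, C}, right has 3 {Q, V, E}.
    Root C: left subtree has 2 nodes {W, D}, right has 0 { }.
      Root W: left subtree has 0 nodes { }, right has 1 {D}.
    Root E: left subtree has 2 nodes {Q, V}, right has 0 { }.
      Root Q: left subtree has 0 nodes { }, right has 1 {V}.
  Root K: left subtree has 0 nodes { }, right has 2 {R, Z}.
    Root Z: left subtree has 1 node {R}, right has 0 { }.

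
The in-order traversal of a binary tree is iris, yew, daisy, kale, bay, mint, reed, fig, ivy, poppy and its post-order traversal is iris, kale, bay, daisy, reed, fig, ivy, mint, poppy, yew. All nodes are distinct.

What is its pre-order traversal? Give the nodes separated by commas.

The last element of post-order is the root; it splits in-order into left and right subtrees.
Root yew: left subtree has 1 node {iris}, right has 8 {daisy, kale, bay, mint, reed, fig, ivy, poppy}.
  Root poppy: left subtree has 7 nodes {daisy, kale, bay, mint, reed, fig, ivy}, right has 0 { }.
    Root mint: left subtree has 3 nodes {daisy, kale, bay}, right has 3 {reed, fig, ivy}.
      Root daisy: left subtree has 0 nodes { }, right has 2 {kale, bay}.
        Root bay: left subtree has 1 node {kale}, right has 0 { }.
      Root ivy: left subtree has 2 nodes {reed, fig}, right has 0 { }.
        Root fig: left subtree has 1 node {reed}, right has 0 { }.

yew, iris, poppy, mint, daisy, bay, kale, ivy, fig, reed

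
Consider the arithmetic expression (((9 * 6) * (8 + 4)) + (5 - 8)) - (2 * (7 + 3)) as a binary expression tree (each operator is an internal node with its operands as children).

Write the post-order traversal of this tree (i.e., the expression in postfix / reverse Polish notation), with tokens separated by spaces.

9 6 * 8 4 + * 5 8 - + 2 7 3 + * -

Post-order on an expression tree gives postfix notation: for each operator, emit left operand, right operand, then the operator.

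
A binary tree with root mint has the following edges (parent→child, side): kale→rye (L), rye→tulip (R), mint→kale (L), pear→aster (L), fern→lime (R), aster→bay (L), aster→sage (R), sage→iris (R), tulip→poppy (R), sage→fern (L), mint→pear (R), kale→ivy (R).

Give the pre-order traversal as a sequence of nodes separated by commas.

Pre-order visits the node, then its left subtree, then its right subtree.
Visit mint.
At mint: go left to kale.
  Visit kale.
  At kale: go left to rye.
    Visit rye.
    At rye: no left child.
    At rye: go right to tulip.
      Visit tulip.
      At tulip: no left child.
      At tulip: go right to poppy.
        poppy is a leaf — visit poppy.
  At kale: go right to ivy.
    ivy is a leaf — visit ivy.
At mint: go right to pear.
  Visit pear.
  At pear: go left to aster.
    Visit aster.
    At aster: go left to bay.
      bay is a leaf — visit bay.
    At aster: go right to sage.
      Visit sage.
      At sage: go left to fern.
        Visit fern.
        At fern: no left child.
        At fern: go right to lime.
          lime is a leaf — visit lime.
      At sage: go right to iris.
        iris is a leaf — visit iris.
  At pear: no right child.

mint, kale, rye, tulip, poppy, ivy, pear, aster, bay, sage, fern, lime, iris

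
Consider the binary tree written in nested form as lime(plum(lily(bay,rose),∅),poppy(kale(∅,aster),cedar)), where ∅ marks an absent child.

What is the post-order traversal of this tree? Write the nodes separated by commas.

bay, rose, lily, plum, aster, kale, cedar, poppy, lime

Post-order visits the left subtree, then the right subtree, then the node.
At lime: go left to plum.
  At plum: go left to lily.
    At lily: go left to bay.
      bay is a leaf — visit bay.
    At lily: go right to rose.
      rose is a leaf — visit rose.
    Visit lily.
  At plum: no right child.
  Visit plum.
At lime: go right to poppy.
  At poppy: go left to kale.
    At kale: no left child.
    At kale: go right to aster.
      aster is a leaf — visit aster.
    Visit kale.
  At poppy: go right to cedar.
    cedar is a leaf — visit cedar.
  Visit poppy.
Visit lime.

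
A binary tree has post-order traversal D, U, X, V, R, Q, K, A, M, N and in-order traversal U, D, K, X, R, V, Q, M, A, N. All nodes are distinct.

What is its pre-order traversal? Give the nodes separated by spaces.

N M K U D Q R X V A

The last element of post-order is the root; it splits in-order into left and right subtrees.
Root N: left subtree has 9 nodes {U, D, K, X, R, V, Q, M, A}, right has 0 { }.
  Root M: left subtree has 7 nodes {U, D, K, X, R, V, Q}, right has 1 {A}.
    Root K: left subtree has 2 nodes {U, D}, right has 4 {X, R, V, Q}.
      Root U: left subtree has 0 nodes { }, right has 1 {D}.
      Root Q: left subtree has 3 nodes {X, R, V}, right has 0 { }.
        Root R: left subtree has 1 node {X}, right has 1 {V}.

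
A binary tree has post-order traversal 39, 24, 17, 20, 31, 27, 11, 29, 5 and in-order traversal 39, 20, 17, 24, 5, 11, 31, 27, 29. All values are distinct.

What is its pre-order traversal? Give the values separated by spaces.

The last element of post-order is the root; it splits in-order into left and right subtrees.
Root 5: left subtree has 4 nodes {39, 20, 17, 24}, right has 4 {11, 31, 27, 29}.
  Root 20: left subtree has 1 node {39}, right has 2 {17, 24}.
    Root 17: left subtree has 0 nodes { }, right has 1 {24}.
  Root 29: left subtree has 3 nodes {11, 31, 27}, right has 0 { }.
    Root 11: left subtree has 0 nodes { }, right has 2 {31, 27}.
      Root 27: left subtree has 1 node {31}, right has 0 { }.

5 20 39 17 24 29 11 27 31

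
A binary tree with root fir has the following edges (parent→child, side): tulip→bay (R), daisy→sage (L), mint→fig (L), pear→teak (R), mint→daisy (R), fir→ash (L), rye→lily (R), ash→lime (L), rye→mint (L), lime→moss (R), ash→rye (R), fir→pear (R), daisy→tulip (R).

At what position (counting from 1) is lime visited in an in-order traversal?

1

In-order visits the left subtree, then the node, then the right subtree.
At fir: go left to ash.
  At ash: go left to lime.
    At lime: no left child.
    Visit lime.
    At lime: go right to moss.
      moss is a leaf — visit moss.
  Visit ash.
  At ash: go right to rye.
    At rye: go left to mint.
      At mint: go left to fig.
        fig is a leaf — visit fig.
      Visit mint.
      At mint: go right to daisy.
        At daisy: go left to sage.
          sage is a leaf — visit sage.
        Visit daisy.
        At daisy: go right to tulip.
          At tulip: no left child.
          Visit tulip.
          At tulip: go right to bay.
            bay is a leaf — visit bay.
    Visit rye.
    At rye: go right to lily.
      lily is a leaf — visit lily.
Visit fir.
At fir: go right to pear.
  At pear: no left child.
  Visit pear.
  At pear: go right to teak.
    teak is a leaf — visit teak.
Full in-order sequence: lime, moss, ash, fig, mint, sage, daisy, tulip, bay, rye, lily, fir, pear, teak.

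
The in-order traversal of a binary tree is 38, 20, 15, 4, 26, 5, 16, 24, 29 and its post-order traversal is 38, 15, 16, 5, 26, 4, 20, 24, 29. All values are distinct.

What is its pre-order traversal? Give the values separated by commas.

29, 24, 20, 38, 4, 15, 26, 5, 16

The last element of post-order is the root; it splits in-order into left and right subtrees.
Root 29: left subtree has 8 nodes {38, 20, 15, 4, 26, 5, 16, 24}, right has 0 { }.
  Root 24: left subtree has 7 nodes {38, 20, 15, 4, 26, 5, 16}, right has 0 { }.
    Root 20: left subtree has 1 node {38}, right has 5 {15, 4, 26, 5, 16}.
      Root 4: left subtree has 1 node {15}, right has 3 {26, 5, 16}.
        Root 26: left subtree has 0 nodes { }, right has 2 {5, 16}.
          Root 5: left subtree has 0 nodes { }, right has 1 {16}.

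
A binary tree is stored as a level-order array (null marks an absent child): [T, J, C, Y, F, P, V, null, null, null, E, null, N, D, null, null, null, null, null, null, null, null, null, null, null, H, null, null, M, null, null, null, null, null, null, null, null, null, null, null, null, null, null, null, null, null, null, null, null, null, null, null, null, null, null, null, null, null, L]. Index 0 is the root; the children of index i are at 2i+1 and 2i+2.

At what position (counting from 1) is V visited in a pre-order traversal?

Pre-order visits the node, then its left subtree, then its right subtree.
Visit T.
At T: go left to J.
  Visit J.
  At J: go left to Y.
    Y is a leaf — visit Y.
  At J: go right to F.
    Visit F.
    At F: no left child.
    At F: go right to E.
      E is a leaf — visit E.
At T: go right to C.
  Visit C.
  At C: go left to P.
    Visit P.
    At P: no left child.
    At P: go right to N.
      Visit N.
      At N: go left to H.
        H is a leaf — visit H.
      At N: no right child.
  At C: go right to V.
    Visit V.
    At V: go left to D.
      Visit D.
      At D: no left child.
      At D: go right to M.
        Visit M.
        At M: no left child.
        At M: go right to L.
          L is a leaf — visit L.
    At V: no right child.
Full pre-order sequence: T, J, Y, F, E, C, P, N, H, V, D, M, L.

10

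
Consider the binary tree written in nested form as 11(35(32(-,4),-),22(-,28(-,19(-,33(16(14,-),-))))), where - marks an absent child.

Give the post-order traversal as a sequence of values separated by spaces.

Post-order visits the left subtree, then the right subtree, then the node.
At 11: go left to 35.
  At 35: go left to 32.
    At 32: no left child.
    At 32: go right to 4.
      4 is a leaf — visit 4.
    Visit 32.
  At 35: no right child.
  Visit 35.
At 11: go right to 22.
  At 22: no left child.
  At 22: go right to 28.
    At 28: no left child.
    At 28: go right to 19.
      At 19: no left child.
      At 19: go right to 33.
        At 33: go left to 16.
          At 16: go left to 14.
            14 is a leaf — visit 14.
          At 16: no right child.
          Visit 16.
        At 33: no right child.
        Visit 33.
      Visit 19.
    Visit 28.
  Visit 22.
Visit 11.

4 32 35 14 16 33 19 28 22 11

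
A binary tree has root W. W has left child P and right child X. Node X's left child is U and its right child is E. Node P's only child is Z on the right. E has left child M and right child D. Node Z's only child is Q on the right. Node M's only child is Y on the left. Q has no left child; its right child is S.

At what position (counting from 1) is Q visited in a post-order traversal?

Post-order visits the left subtree, then the right subtree, then the node.
At W: go left to P.
  At P: no left child.
  At P: go right to Z.
    At Z: no left child.
    At Z: go right to Q.
      At Q: no left child.
      At Q: go right to S.
        S is a leaf — visit S.
      Visit Q.
    Visit Z.
  Visit P.
At W: go right to X.
  At X: go left to U.
    U is a leaf — visit U.
  At X: go right to E.
    At E: go left to M.
      At M: go left to Y.
        Y is a leaf — visit Y.
      At M: no right child.
      Visit M.
    At E: go right to D.
      D is a leaf — visit D.
    Visit E.
  Visit X.
Visit W.
Full post-order sequence: S, Q, Z, P, U, Y, M, D, E, X, W.

2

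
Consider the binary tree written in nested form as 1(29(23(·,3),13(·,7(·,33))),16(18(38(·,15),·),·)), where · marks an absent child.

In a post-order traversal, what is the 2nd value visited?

Post-order visits the left subtree, then the right subtree, then the node.
At 1: go left to 29.
  At 29: go left to 23.
    At 23: no left child.
    At 23: go right to 3.
      3 is a leaf — visit 3.
    Visit 23.
  At 29: go right to 13.
    At 13: no left child.
    At 13: go right to 7.
      At 7: no left child.
      At 7: go right to 33.
        33 is a leaf — visit 33.
      Visit 7.
    Visit 13.
  Visit 29.
At 1: go right to 16.
  At 16: go left to 18.
    At 18: go left to 38.
      At 38: no left child.
      At 38: go right to 15.
        15 is a leaf — visit 15.
      Visit 38.
    At 18: no right child.
    Visit 18.
  At 16: no right child.
  Visit 16.
Visit 1.
Full post-order sequence: 3, 23, 33, 7, 13, 29, 15, 38, 18, 16, 1.

23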